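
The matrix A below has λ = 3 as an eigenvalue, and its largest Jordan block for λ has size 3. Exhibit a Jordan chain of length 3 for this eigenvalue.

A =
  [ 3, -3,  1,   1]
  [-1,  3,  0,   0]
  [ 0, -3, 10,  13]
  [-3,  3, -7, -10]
A Jordan chain for λ = 3 of length 3:
v_1 = (0, 3, 18, -9)ᵀ
v_2 = (-3, 0, -3, 3)ᵀ
v_3 = (0, 1, 0, 0)ᵀ

Let N = A − (3)·I. We want v_3 with N^3 v_3 = 0 but N^2 v_3 ≠ 0; then v_{j-1} := N · v_j for j = 3, …, 2.

Pick v_3 = (0, 1, 0, 0)ᵀ.
Then v_2 = N · v_3 = (-3, 0, -3, 3)ᵀ.
Then v_1 = N · v_2 = (0, 3, 18, -9)ᵀ.

Sanity check: (A − (3)·I) v_1 = (0, 0, 0, 0)ᵀ = 0. ✓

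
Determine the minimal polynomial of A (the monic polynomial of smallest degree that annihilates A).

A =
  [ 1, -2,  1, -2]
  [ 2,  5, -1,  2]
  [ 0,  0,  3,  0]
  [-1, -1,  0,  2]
x^3 - 8*x^2 + 21*x - 18

The characteristic polynomial is χ_A(x) = (x - 3)^3*(x - 2), so the eigenvalues are known. The minimal polynomial is
  m_A(x) = Π_λ (x − λ)^{k_λ}
where k_λ is the size of the *largest* Jordan block for λ (equivalently, the smallest k with (A − λI)^k v = 0 for every generalised eigenvector v of λ).

  λ = 2: largest Jordan block has size 1, contributing (x − 2)
  λ = 3: largest Jordan block has size 2, contributing (x − 3)^2

So m_A(x) = (x - 3)^2*(x - 2) = x^3 - 8*x^2 + 21*x - 18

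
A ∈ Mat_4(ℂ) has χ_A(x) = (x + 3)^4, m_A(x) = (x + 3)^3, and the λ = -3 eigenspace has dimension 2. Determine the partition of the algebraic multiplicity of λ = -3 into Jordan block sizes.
Block sizes for λ = -3: [3, 1]

Step 1 — from the characteristic polynomial, algebraic multiplicity of λ = -3 is 4. From dim ker(A − (-3)·I) = 2, there are exactly 2 Jordan blocks for λ = -3.
Step 2 — from the minimal polynomial, the factor (x + 3)^3 tells us the largest block for λ = -3 has size 3.
Step 3 — with total size 4, 2 blocks, and largest block 3, the block sizes (in nonincreasing order) are [3, 1].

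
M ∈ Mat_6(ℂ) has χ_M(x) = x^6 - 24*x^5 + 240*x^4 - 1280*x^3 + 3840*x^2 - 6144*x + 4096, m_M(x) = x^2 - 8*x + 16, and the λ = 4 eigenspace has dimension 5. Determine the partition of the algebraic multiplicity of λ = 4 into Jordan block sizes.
Block sizes for λ = 4: [2, 1, 1, 1, 1]

Step 1 — from the characteristic polynomial, algebraic multiplicity of λ = 4 is 6. From dim ker(M − (4)·I) = 5, there are exactly 5 Jordan blocks for λ = 4.
Step 2 — from the minimal polynomial, the factor (x − 4)^2 tells us the largest block for λ = 4 has size 2.
Step 3 — with total size 6, 5 blocks, and largest block 2, the block sizes (in nonincreasing order) are [2, 1, 1, 1, 1].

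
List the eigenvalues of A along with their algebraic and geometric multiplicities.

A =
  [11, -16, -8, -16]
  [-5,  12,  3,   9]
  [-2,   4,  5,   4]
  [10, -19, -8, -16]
λ = 3: alg = 4, geom = 2

Step 1 — factor the characteristic polynomial to read off the algebraic multiplicities:
  χ_A(x) = (x - 3)^4

Step 2 — compute geometric multiplicities via the rank-nullity identity g(λ) = n − rank(A − λI):
  rank(A − (3)·I) = 2, so dim ker(A − (3)·I) = n − 2 = 2

Summary:
  λ = 3: algebraic multiplicity = 4, geometric multiplicity = 2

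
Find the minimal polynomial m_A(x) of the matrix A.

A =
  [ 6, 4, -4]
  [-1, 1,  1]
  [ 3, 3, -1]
x^2 - 4*x + 4

The characteristic polynomial is χ_A(x) = (x - 2)^3, so the eigenvalues are known. The minimal polynomial is
  m_A(x) = Π_λ (x − λ)^{k_λ}
where k_λ is the size of the *largest* Jordan block for λ (equivalently, the smallest k with (A − λI)^k v = 0 for every generalised eigenvector v of λ).

  λ = 2: largest Jordan block has size 2, contributing (x − 2)^2

So m_A(x) = (x - 2)^2 = x^2 - 4*x + 4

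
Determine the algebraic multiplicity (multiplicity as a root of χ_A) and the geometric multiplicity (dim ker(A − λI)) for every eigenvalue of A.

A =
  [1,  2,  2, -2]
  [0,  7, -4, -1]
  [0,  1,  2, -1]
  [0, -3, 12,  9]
λ = 1: alg = 1, geom = 1; λ = 6: alg = 3, geom = 2

Step 1 — factor the characteristic polynomial to read off the algebraic multiplicities:
  χ_A(x) = (x - 6)^3*(x - 1)

Step 2 — compute geometric multiplicities via the rank-nullity identity g(λ) = n − rank(A − λI):
  rank(A − (1)·I) = 3, so dim ker(A − (1)·I) = n − 3 = 1
  rank(A − (6)·I) = 2, so dim ker(A − (6)·I) = n − 2 = 2

Summary:
  λ = 1: algebraic multiplicity = 1, geometric multiplicity = 1
  λ = 6: algebraic multiplicity = 3, geometric multiplicity = 2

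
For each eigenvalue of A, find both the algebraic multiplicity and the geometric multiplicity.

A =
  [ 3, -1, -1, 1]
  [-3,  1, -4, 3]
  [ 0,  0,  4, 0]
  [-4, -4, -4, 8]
λ = 4: alg = 4, geom = 2

Step 1 — factor the characteristic polynomial to read off the algebraic multiplicities:
  χ_A(x) = (x - 4)^4

Step 2 — compute geometric multiplicities via the rank-nullity identity g(λ) = n − rank(A − λI):
  rank(A − (4)·I) = 2, so dim ker(A − (4)·I) = n − 2 = 2

Summary:
  λ = 4: algebraic multiplicity = 4, geometric multiplicity = 2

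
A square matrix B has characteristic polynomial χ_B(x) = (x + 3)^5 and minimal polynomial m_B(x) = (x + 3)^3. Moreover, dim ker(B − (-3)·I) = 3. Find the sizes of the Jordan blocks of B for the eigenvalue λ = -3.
Block sizes for λ = -3: [3, 1, 1]

Step 1 — from the characteristic polynomial, algebraic multiplicity of λ = -3 is 5. From dim ker(B − (-3)·I) = 3, there are exactly 3 Jordan blocks for λ = -3.
Step 2 — from the minimal polynomial, the factor (x + 3)^3 tells us the largest block for λ = -3 has size 3.
Step 3 — with total size 5, 3 blocks, and largest block 3, the block sizes (in nonincreasing order) are [3, 1, 1].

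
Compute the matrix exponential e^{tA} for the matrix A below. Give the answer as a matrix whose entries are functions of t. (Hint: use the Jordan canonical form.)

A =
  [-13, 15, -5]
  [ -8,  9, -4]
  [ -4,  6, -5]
e^{tA} =
  [-10*t*exp(-3*t) + exp(-3*t), 15*t*exp(-3*t), -5*t*exp(-3*t)]
  [-8*t*exp(-3*t), 12*t*exp(-3*t) + exp(-3*t), -4*t*exp(-3*t)]
  [-4*t*exp(-3*t), 6*t*exp(-3*t), -2*t*exp(-3*t) + exp(-3*t)]

Strategy: write A = P · J · P⁻¹ where J is a Jordan canonical form, so e^{tA} = P · e^{tJ} · P⁻¹, and e^{tJ} can be computed block-by-block.

A has Jordan form
J =
  [-3,  1,  0]
  [ 0, -3,  0]
  [ 0,  0, -3]
(up to reordering of blocks).

Per-block formulas:
  For a 1×1 block at λ = -3: exp(t · [-3]) = [e^(-3t)].
  For a 2×2 Jordan block J_2(-3): exp(t · J_2(-3)) = e^(-3t)·(I + t·N), where N is the 2×2 nilpotent shift.

After assembling e^{tJ} and conjugating by P, we get:

e^{tA} =
  [-10*t*exp(-3*t) + exp(-3*t), 15*t*exp(-3*t), -5*t*exp(-3*t)]
  [-8*t*exp(-3*t), 12*t*exp(-3*t) + exp(-3*t), -4*t*exp(-3*t)]
  [-4*t*exp(-3*t), 6*t*exp(-3*t), -2*t*exp(-3*t) + exp(-3*t)]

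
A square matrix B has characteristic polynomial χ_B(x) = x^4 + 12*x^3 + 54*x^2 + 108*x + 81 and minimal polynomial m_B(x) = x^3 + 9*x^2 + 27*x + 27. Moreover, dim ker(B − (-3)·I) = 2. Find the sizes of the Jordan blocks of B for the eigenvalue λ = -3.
Block sizes for λ = -3: [3, 1]

Step 1 — from the characteristic polynomial, algebraic multiplicity of λ = -3 is 4. From dim ker(B − (-3)·I) = 2, there are exactly 2 Jordan blocks for λ = -3.
Step 2 — from the minimal polynomial, the factor (x + 3)^3 tells us the largest block for λ = -3 has size 3.
Step 3 — with total size 4, 2 blocks, and largest block 3, the block sizes (in nonincreasing order) are [3, 1].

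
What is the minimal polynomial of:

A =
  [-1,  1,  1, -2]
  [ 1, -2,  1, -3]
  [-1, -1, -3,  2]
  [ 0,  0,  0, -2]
x^3 + 6*x^2 + 12*x + 8

The characteristic polynomial is χ_A(x) = (x + 2)^4, so the eigenvalues are known. The minimal polynomial is
  m_A(x) = Π_λ (x − λ)^{k_λ}
where k_λ is the size of the *largest* Jordan block for λ (equivalently, the smallest k with (A − λI)^k v = 0 for every generalised eigenvector v of λ).

  λ = -2: largest Jordan block has size 3, contributing (x + 2)^3

So m_A(x) = (x + 2)^3 = x^3 + 6*x^2 + 12*x + 8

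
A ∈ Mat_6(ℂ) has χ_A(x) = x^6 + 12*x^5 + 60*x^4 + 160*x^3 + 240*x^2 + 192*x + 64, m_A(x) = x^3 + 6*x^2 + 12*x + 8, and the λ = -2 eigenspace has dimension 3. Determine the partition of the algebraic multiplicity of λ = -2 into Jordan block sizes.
Block sizes for λ = -2: [3, 2, 1]

Step 1 — from the characteristic polynomial, algebraic multiplicity of λ = -2 is 6. From dim ker(A − (-2)·I) = 3, there are exactly 3 Jordan blocks for λ = -2.
Step 2 — from the minimal polynomial, the factor (x + 2)^3 tells us the largest block for λ = -2 has size 3.
Step 3 — with total size 6, 3 blocks, and largest block 3, the block sizes (in nonincreasing order) are [3, 2, 1].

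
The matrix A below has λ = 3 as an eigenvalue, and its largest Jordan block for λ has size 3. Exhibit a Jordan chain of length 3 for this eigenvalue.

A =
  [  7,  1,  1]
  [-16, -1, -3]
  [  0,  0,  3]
A Jordan chain for λ = 3 of length 3:
v_1 = (1, -4, 0)ᵀ
v_2 = (1, -3, 0)ᵀ
v_3 = (0, 0, 1)ᵀ

Let N = A − (3)·I. We want v_3 with N^3 v_3 = 0 but N^2 v_3 ≠ 0; then v_{j-1} := N · v_j for j = 3, …, 2.

Pick v_3 = (0, 0, 1)ᵀ.
Then v_2 = N · v_3 = (1, -3, 0)ᵀ.
Then v_1 = N · v_2 = (1, -4, 0)ᵀ.

Sanity check: (A − (3)·I) v_1 = (0, 0, 0)ᵀ = 0. ✓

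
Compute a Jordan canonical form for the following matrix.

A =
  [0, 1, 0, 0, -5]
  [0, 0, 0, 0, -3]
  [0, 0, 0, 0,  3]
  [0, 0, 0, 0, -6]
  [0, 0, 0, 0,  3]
J_2(0) ⊕ J_1(0) ⊕ J_1(0) ⊕ J_1(3)

The characteristic polynomial is
  det(x·I − A) = x^5 - 3*x^4 = x^4*(x - 3)

Eigenvalues and multiplicities (the geometric multiplicity of λ is n − rank(A − λI), which equals the number of Jordan blocks for λ):
  λ = 0: algebraic multiplicity = 4, geometric multiplicity = 3
  λ = 3: algebraic multiplicity = 1, geometric multiplicity = 1

Determining the block sizes for each eigenvalue:
  λ = 0: 3 blocks summing to 4 forces exactly one block of size 2 and the rest size 1 → block sizes [2, 1, 1]
  λ = 3: one block (gm = 1), so the single block has size am = 1 → block sizes [1]

Assembling the blocks gives a Jordan form
J =
  [0, 1, 0, 0, 0]
  [0, 0, 0, 0, 0]
  [0, 0, 0, 0, 0]
  [0, 0, 0, 0, 0]
  [0, 0, 0, 0, 3]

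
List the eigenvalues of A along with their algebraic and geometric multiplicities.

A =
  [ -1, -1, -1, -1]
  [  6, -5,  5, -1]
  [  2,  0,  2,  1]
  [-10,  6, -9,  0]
λ = -1: alg = 4, geom = 2

Step 1 — factor the characteristic polynomial to read off the algebraic multiplicities:
  χ_A(x) = (x + 1)^4

Step 2 — compute geometric multiplicities via the rank-nullity identity g(λ) = n − rank(A − λI):
  rank(A − (-1)·I) = 2, so dim ker(A − (-1)·I) = n − 2 = 2

Summary:
  λ = -1: algebraic multiplicity = 4, geometric multiplicity = 2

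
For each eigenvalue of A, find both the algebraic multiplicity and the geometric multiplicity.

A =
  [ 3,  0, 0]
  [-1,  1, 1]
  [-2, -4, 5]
λ = 3: alg = 3, geom = 2

Step 1 — factor the characteristic polynomial to read off the algebraic multiplicities:
  χ_A(x) = (x - 3)^3

Step 2 — compute geometric multiplicities via the rank-nullity identity g(λ) = n − rank(A − λI):
  rank(A − (3)·I) = 1, so dim ker(A − (3)·I) = n − 1 = 2

Summary:
  λ = 3: algebraic multiplicity = 3, geometric multiplicity = 2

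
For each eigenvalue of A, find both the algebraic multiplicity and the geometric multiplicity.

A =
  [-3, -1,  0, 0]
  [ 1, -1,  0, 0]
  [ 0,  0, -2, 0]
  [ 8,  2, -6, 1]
λ = -2: alg = 3, geom = 2; λ = 1: alg = 1, geom = 1

Step 1 — factor the characteristic polynomial to read off the algebraic multiplicities:
  χ_A(x) = (x - 1)*(x + 2)^3

Step 2 — compute geometric multiplicities via the rank-nullity identity g(λ) = n − rank(A − λI):
  rank(A − (-2)·I) = 2, so dim ker(A − (-2)·I) = n − 2 = 2
  rank(A − (1)·I) = 3, so dim ker(A − (1)·I) = n − 3 = 1

Summary:
  λ = -2: algebraic multiplicity = 3, geometric multiplicity = 2
  λ = 1: algebraic multiplicity = 1, geometric multiplicity = 1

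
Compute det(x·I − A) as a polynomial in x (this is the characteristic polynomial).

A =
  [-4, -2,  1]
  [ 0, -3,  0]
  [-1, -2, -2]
x^3 + 9*x^2 + 27*x + 27

Expanding det(x·I − A) (e.g. by cofactor expansion or by noting that A is similar to its Jordan form J, which has the same characteristic polynomial as A) gives
  χ_A(x) = x^3 + 9*x^2 + 27*x + 27
which factors as (x + 3)^3. The eigenvalues (with algebraic multiplicities) are λ = -3 with multiplicity 3.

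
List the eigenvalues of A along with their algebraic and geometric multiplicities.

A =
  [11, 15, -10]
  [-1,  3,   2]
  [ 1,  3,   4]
λ = 6: alg = 3, geom = 2

Step 1 — factor the characteristic polynomial to read off the algebraic multiplicities:
  χ_A(x) = (x - 6)^3

Step 2 — compute geometric multiplicities via the rank-nullity identity g(λ) = n − rank(A − λI):
  rank(A − (6)·I) = 1, so dim ker(A − (6)·I) = n − 1 = 2

Summary:
  λ = 6: algebraic multiplicity = 3, geometric multiplicity = 2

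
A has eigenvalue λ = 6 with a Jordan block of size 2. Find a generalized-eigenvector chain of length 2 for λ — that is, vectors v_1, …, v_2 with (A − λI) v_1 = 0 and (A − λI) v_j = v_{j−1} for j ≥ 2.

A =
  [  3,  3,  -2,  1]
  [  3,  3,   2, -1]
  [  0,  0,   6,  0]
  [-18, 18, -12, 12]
A Jordan chain for λ = 6 of length 2:
v_1 = (-3, 3, 0, -18)ᵀ
v_2 = (1, 0, 0, 0)ᵀ

Let N = A − (6)·I. We want v_2 with N^2 v_2 = 0 but N^1 v_2 ≠ 0; then v_{j-1} := N · v_j for j = 2, …, 2.

Pick v_2 = (1, 0, 0, 0)ᵀ.
Then v_1 = N · v_2 = (-3, 3, 0, -18)ᵀ.

Sanity check: (A − (6)·I) v_1 = (0, 0, 0, 0)ᵀ = 0. ✓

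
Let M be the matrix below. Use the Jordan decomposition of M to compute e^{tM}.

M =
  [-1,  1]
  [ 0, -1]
e^{tM} =
  [exp(-t), t*exp(-t)]
  [0, exp(-t)]

Strategy: write M = P · J · P⁻¹ where J is a Jordan canonical form, so e^{tM} = P · e^{tJ} · P⁻¹, and e^{tJ} can be computed block-by-block.

M has Jordan form
J =
  [-1,  1]
  [ 0, -1]
(up to reordering of blocks).

Per-block formulas:
  For a 2×2 Jordan block J_2(-1): exp(t · J_2(-1)) = e^(-1t)·(I + t·N), where N is the 2×2 nilpotent shift.

After assembling e^{tJ} and conjugating by P, we get:

e^{tM} =
  [exp(-t), t*exp(-t)]
  [0, exp(-t)]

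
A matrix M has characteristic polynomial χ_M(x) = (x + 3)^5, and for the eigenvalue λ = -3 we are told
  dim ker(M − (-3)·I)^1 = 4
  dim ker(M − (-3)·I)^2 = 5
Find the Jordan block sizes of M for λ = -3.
Block sizes for λ = -3: [2, 1, 1, 1]

From the dimensions of kernels of powers, the number of Jordan blocks of size at least j is d_j − d_{j−1} where d_j = dim ker(N^j) (with d_0 = 0). Computing the differences gives [4, 1].
The number of blocks of size exactly k is (#blocks of size ≥ k) − (#blocks of size ≥ k + 1), so the partition is: 3 block(s) of size 1, 1 block(s) of size 2.
In nonincreasing order the block sizes are [2, 1, 1, 1].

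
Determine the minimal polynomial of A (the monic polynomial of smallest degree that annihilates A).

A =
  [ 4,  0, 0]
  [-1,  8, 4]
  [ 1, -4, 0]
x^2 - 8*x + 16

The characteristic polynomial is χ_A(x) = (x - 4)^3, so the eigenvalues are known. The minimal polynomial is
  m_A(x) = Π_λ (x − λ)^{k_λ}
where k_λ is the size of the *largest* Jordan block for λ (equivalently, the smallest k with (A − λI)^k v = 0 for every generalised eigenvector v of λ).

  λ = 4: largest Jordan block has size 2, contributing (x − 4)^2

So m_A(x) = (x - 4)^2 = x^2 - 8*x + 16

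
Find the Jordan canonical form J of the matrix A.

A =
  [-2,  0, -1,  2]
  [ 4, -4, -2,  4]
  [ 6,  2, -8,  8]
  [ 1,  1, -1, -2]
J_3(-4) ⊕ J_1(-4)

The characteristic polynomial is
  det(x·I − A) = x^4 + 16*x^3 + 96*x^2 + 256*x + 256 = (x + 4)^4

Eigenvalues and multiplicities (the geometric multiplicity of λ is n − rank(A − λI), which equals the number of Jordan blocks for λ):
  λ = -4: algebraic multiplicity = 4, geometric multiplicity = 2

Determining the block sizes for each eigenvalue:
  λ = -4: with am = 4 and gm = 2, the partition is not yet determined (e.g. several partitions of 4 into 2 parts exist). Let N = A − (-4)·I. Computing rank(N^1) = 2, rank(N^2) = 1, rank(N^3) = 0; the number of blocks of size ≥ j is rank(N^{j−1}) − rank(N^j), giving [2, 1, 1]. So we have 1 block(s) of size 3, 1 block(s) of size 1 → block sizes [3, 1]

Assembling the blocks gives a Jordan form
J =
  [-4,  1,  0,  0]
  [ 0, -4,  1,  0]
  [ 0,  0, -4,  0]
  [ 0,  0,  0, -4]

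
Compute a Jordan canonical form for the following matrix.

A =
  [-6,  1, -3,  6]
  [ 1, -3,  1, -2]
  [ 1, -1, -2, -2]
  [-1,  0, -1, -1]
J_3(-3) ⊕ J_1(-3)

The characteristic polynomial is
  det(x·I − A) = x^4 + 12*x^3 + 54*x^2 + 108*x + 81 = (x + 3)^4

Eigenvalues and multiplicities (the geometric multiplicity of λ is n − rank(A − λI), which equals the number of Jordan blocks for λ):
  λ = -3: algebraic multiplicity = 4, geometric multiplicity = 2

Determining the block sizes for each eigenvalue:
  λ = -3: with am = 4 and gm = 2, the partition is not yet determined (e.g. several partitions of 4 into 2 parts exist). Let N = A − (-3)·I. Computing rank(N^1) = 2, rank(N^2) = 1, rank(N^3) = 0; the number of blocks of size ≥ j is rank(N^{j−1}) − rank(N^j), giving [2, 1, 1]. So we have 1 block(s) of size 3, 1 block(s) of size 1 → block sizes [3, 1]

Assembling the blocks gives a Jordan form
J =
  [-3,  1,  0,  0]
  [ 0, -3,  1,  0]
  [ 0,  0, -3,  0]
  [ 0,  0,  0, -3]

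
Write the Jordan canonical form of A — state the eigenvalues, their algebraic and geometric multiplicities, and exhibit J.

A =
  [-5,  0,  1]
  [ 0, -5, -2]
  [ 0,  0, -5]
J_2(-5) ⊕ J_1(-5)

The characteristic polynomial is
  det(x·I − A) = x^3 + 15*x^2 + 75*x + 125 = (x + 5)^3

Eigenvalues and multiplicities (the geometric multiplicity of λ is n − rank(A − λI), which equals the number of Jordan blocks for λ):
  λ = -5: algebraic multiplicity = 3, geometric multiplicity = 2

Determining the block sizes for each eigenvalue:
  λ = -5: 2 blocks summing to 3 forces exactly one block of size 2 and the rest size 1 → block sizes [2, 1]

Assembling the blocks gives a Jordan form
J =
  [-5,  1,  0]
  [ 0, -5,  0]
  [ 0,  0, -5]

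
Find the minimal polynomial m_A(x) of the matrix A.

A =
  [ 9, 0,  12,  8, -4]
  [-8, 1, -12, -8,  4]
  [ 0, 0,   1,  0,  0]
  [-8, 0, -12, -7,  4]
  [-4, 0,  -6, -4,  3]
x^2 - 4*x + 3

The characteristic polynomial is χ_A(x) = (x - 3)*(x - 1)^4, so the eigenvalues are known. The minimal polynomial is
  m_A(x) = Π_λ (x − λ)^{k_λ}
where k_λ is the size of the *largest* Jordan block for λ (equivalently, the smallest k with (A − λI)^k v = 0 for every generalised eigenvector v of λ).

  λ = 1: largest Jordan block has size 1, contributing (x − 1)
  λ = 3: largest Jordan block has size 1, contributing (x − 3)

So m_A(x) = (x - 3)*(x - 1) = x^2 - 4*x + 3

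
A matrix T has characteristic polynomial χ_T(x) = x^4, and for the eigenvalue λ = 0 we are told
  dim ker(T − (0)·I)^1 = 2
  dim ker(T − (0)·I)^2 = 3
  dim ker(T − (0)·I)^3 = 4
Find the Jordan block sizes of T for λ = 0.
Block sizes for λ = 0: [3, 1]

From the dimensions of kernels of powers, the number of Jordan blocks of size at least j is d_j − d_{j−1} where d_j = dim ker(N^j) (with d_0 = 0). Computing the differences gives [2, 1, 1].
The number of blocks of size exactly k is (#blocks of size ≥ k) − (#blocks of size ≥ k + 1), so the partition is: 1 block(s) of size 1, 1 block(s) of size 3.
In nonincreasing order the block sizes are [3, 1].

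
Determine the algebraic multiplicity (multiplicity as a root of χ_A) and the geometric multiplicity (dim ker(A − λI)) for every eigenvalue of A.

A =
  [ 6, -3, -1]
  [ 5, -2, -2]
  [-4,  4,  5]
λ = 3: alg = 3, geom = 1

Step 1 — factor the characteristic polynomial to read off the algebraic multiplicities:
  χ_A(x) = (x - 3)^3

Step 2 — compute geometric multiplicities via the rank-nullity identity g(λ) = n − rank(A − λI):
  rank(A − (3)·I) = 2, so dim ker(A − (3)·I) = n − 2 = 1

Summary:
  λ = 3: algebraic multiplicity = 3, geometric multiplicity = 1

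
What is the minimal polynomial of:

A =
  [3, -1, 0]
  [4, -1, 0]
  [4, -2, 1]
x^2 - 2*x + 1

The characteristic polynomial is χ_A(x) = (x - 1)^3, so the eigenvalues are known. The minimal polynomial is
  m_A(x) = Π_λ (x − λ)^{k_λ}
where k_λ is the size of the *largest* Jordan block for λ (equivalently, the smallest k with (A − λI)^k v = 0 for every generalised eigenvector v of λ).

  λ = 1: largest Jordan block has size 2, contributing (x − 1)^2

So m_A(x) = (x - 1)^2 = x^2 - 2*x + 1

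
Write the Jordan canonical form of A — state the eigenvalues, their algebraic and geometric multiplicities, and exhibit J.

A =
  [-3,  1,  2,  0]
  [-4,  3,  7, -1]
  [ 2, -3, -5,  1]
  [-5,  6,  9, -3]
J_3(-2) ⊕ J_1(-2)

The characteristic polynomial is
  det(x·I − A) = x^4 + 8*x^3 + 24*x^2 + 32*x + 16 = (x + 2)^4

Eigenvalues and multiplicities (the geometric multiplicity of λ is n − rank(A − λI), which equals the number of Jordan blocks for λ):
  λ = -2: algebraic multiplicity = 4, geometric multiplicity = 2

Determining the block sizes for each eigenvalue:
  λ = -2: with am = 4 and gm = 2, the partition is not yet determined (e.g. several partitions of 4 into 2 parts exist). Let N = A − (-2)·I. Computing rank(N^1) = 2, rank(N^2) = 1, rank(N^3) = 0; the number of blocks of size ≥ j is rank(N^{j−1}) − rank(N^j), giving [2, 1, 1]. So we have 1 block(s) of size 3, 1 block(s) of size 1 → block sizes [3, 1]

Assembling the blocks gives a Jordan form
J =
  [-2,  1,  0,  0]
  [ 0, -2,  1,  0]
  [ 0,  0, -2,  0]
  [ 0,  0,  0, -2]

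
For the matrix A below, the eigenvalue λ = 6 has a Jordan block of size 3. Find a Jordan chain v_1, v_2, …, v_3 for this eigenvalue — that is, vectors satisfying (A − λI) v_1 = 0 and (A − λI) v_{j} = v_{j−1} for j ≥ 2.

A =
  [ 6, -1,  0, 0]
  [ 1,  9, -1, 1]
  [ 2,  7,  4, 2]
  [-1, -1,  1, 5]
A Jordan chain for λ = 6 of length 3:
v_1 = (-1, 0, 1, 2)ᵀ
v_2 = (0, 1, 2, -1)ᵀ
v_3 = (1, 0, 0, 0)ᵀ

Let N = A − (6)·I. We want v_3 with N^3 v_3 = 0 but N^2 v_3 ≠ 0; then v_{j-1} := N · v_j for j = 3, …, 2.

Pick v_3 = (1, 0, 0, 0)ᵀ.
Then v_2 = N · v_3 = (0, 1, 2, -1)ᵀ.
Then v_1 = N · v_2 = (-1, 0, 1, 2)ᵀ.

Sanity check: (A − (6)·I) v_1 = (0, 0, 0, 0)ᵀ = 0. ✓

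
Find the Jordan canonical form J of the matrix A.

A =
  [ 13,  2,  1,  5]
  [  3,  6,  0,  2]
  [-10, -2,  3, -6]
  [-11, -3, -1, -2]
J_3(5) ⊕ J_1(5)

The characteristic polynomial is
  det(x·I − A) = x^4 - 20*x^3 + 150*x^2 - 500*x + 625 = (x - 5)^4

Eigenvalues and multiplicities (the geometric multiplicity of λ is n − rank(A − λI), which equals the number of Jordan blocks for λ):
  λ = 5: algebraic multiplicity = 4, geometric multiplicity = 2

Determining the block sizes for each eigenvalue:
  λ = 5: with am = 4 and gm = 2, the partition is not yet determined (e.g. several partitions of 4 into 2 parts exist). Let N = A − (5)·I. Computing rank(N^1) = 2, rank(N^2) = 1, rank(N^3) = 0; the number of blocks of size ≥ j is rank(N^{j−1}) − rank(N^j), giving [2, 1, 1]. So we have 1 block(s) of size 3, 1 block(s) of size 1 → block sizes [3, 1]

Assembling the blocks gives a Jordan form
J =
  [5, 1, 0, 0]
  [0, 5, 1, 0]
  [0, 0, 5, 0]
  [0, 0, 0, 5]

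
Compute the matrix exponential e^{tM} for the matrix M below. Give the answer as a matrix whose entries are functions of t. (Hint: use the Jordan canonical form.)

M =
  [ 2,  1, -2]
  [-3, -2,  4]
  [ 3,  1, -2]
e^{tM} =
  [3*t*exp(-t) + exp(-t), t*exp(-t), -2*t*exp(-t)]
  [-9*t*exp(-t) + 6 - 6*exp(-t), -3*t*exp(-t) + 2 - exp(-t), 6*t*exp(-t) - 2 + 2*exp(-t)]
  [3 - 3*exp(-t), 1 - exp(-t), -1 + 2*exp(-t)]

Strategy: write M = P · J · P⁻¹ where J is a Jordan canonical form, so e^{tM} = P · e^{tJ} · P⁻¹, and e^{tJ} can be computed block-by-block.

M has Jordan form
J =
  [-1,  1, 0]
  [ 0, -1, 0]
  [ 0,  0, 0]
(up to reordering of blocks).

Per-block formulas:
  For a 2×2 Jordan block J_2(-1): exp(t · J_2(-1)) = e^(-1t)·(I + t·N), where N is the 2×2 nilpotent shift.
  For a 1×1 block at λ = 0: exp(t · [0]) = [e^(0t)].

After assembling e^{tJ} and conjugating by P, we get:

e^{tM} =
  [3*t*exp(-t) + exp(-t), t*exp(-t), -2*t*exp(-t)]
  [-9*t*exp(-t) + 6 - 6*exp(-t), -3*t*exp(-t) + 2 - exp(-t), 6*t*exp(-t) - 2 + 2*exp(-t)]
  [3 - 3*exp(-t), 1 - exp(-t), -1 + 2*exp(-t)]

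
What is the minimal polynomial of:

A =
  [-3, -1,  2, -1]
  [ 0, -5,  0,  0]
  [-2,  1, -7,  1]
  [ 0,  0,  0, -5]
x^2 + 10*x + 25

The characteristic polynomial is χ_A(x) = (x + 5)^4, so the eigenvalues are known. The minimal polynomial is
  m_A(x) = Π_λ (x − λ)^{k_λ}
where k_λ is the size of the *largest* Jordan block for λ (equivalently, the smallest k with (A − λI)^k v = 0 for every generalised eigenvector v of λ).

  λ = -5: largest Jordan block has size 2, contributing (x + 5)^2

So m_A(x) = (x + 5)^2 = x^2 + 10*x + 25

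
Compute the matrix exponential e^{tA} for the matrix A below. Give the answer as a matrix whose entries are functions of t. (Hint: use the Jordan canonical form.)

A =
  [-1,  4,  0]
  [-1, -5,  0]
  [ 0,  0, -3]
e^{tA} =
  [2*t*exp(-3*t) + exp(-3*t), 4*t*exp(-3*t), 0]
  [-t*exp(-3*t), -2*t*exp(-3*t) + exp(-3*t), 0]
  [0, 0, exp(-3*t)]

Strategy: write A = P · J · P⁻¹ where J is a Jordan canonical form, so e^{tA} = P · e^{tJ} · P⁻¹, and e^{tJ} can be computed block-by-block.

A has Jordan form
J =
  [-3,  1,  0]
  [ 0, -3,  0]
  [ 0,  0, -3]
(up to reordering of blocks).

Per-block formulas:
  For a 1×1 block at λ = -3: exp(t · [-3]) = [e^(-3t)].
  For a 2×2 Jordan block J_2(-3): exp(t · J_2(-3)) = e^(-3t)·(I + t·N), where N is the 2×2 nilpotent shift.

After assembling e^{tJ} and conjugating by P, we get:

e^{tA} =
  [2*t*exp(-3*t) + exp(-3*t), 4*t*exp(-3*t), 0]
  [-t*exp(-3*t), -2*t*exp(-3*t) + exp(-3*t), 0]
  [0, 0, exp(-3*t)]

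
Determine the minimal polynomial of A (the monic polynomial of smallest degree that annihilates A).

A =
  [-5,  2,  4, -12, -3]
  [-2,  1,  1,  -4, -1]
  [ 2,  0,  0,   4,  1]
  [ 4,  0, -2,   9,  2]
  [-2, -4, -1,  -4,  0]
x^3 - 3*x^2 + 3*x - 1

The characteristic polynomial is χ_A(x) = (x - 1)^5, so the eigenvalues are known. The minimal polynomial is
  m_A(x) = Π_λ (x − λ)^{k_λ}
where k_λ is the size of the *largest* Jordan block for λ (equivalently, the smallest k with (A − λI)^k v = 0 for every generalised eigenvector v of λ).

  λ = 1: largest Jordan block has size 3, contributing (x − 1)^3

So m_A(x) = (x - 1)^3 = x^3 - 3*x^2 + 3*x - 1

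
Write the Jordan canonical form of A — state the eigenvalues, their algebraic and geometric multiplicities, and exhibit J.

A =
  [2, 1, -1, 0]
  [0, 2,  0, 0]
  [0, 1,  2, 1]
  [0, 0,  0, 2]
J_3(2) ⊕ J_1(2)

The characteristic polynomial is
  det(x·I − A) = x^4 - 8*x^3 + 24*x^2 - 32*x + 16 = (x - 2)^4

Eigenvalues and multiplicities (the geometric multiplicity of λ is n − rank(A − λI), which equals the number of Jordan blocks for λ):
  λ = 2: algebraic multiplicity = 4, geometric multiplicity = 2

Determining the block sizes for each eigenvalue:
  λ = 2: with am = 4 and gm = 2, the partition is not yet determined (e.g. several partitions of 4 into 2 parts exist). Let N = A − (2)·I. Computing rank(N^1) = 2, rank(N^2) = 1, rank(N^3) = 0; the number of blocks of size ≥ j is rank(N^{j−1}) − rank(N^j), giving [2, 1, 1]. So we have 1 block(s) of size 3, 1 block(s) of size 1 → block sizes [3, 1]

Assembling the blocks gives a Jordan form
J =
  [2, 1, 0, 0]
  [0, 2, 1, 0]
  [0, 0, 2, 0]
  [0, 0, 0, 2]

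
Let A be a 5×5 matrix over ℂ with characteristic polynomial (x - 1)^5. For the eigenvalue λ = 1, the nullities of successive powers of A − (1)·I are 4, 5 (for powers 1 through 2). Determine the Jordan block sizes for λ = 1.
Block sizes for λ = 1: [2, 1, 1, 1]

From the dimensions of kernels of powers, the number of Jordan blocks of size at least j is d_j − d_{j−1} where d_j = dim ker(N^j) (with d_0 = 0). Computing the differences gives [4, 1].
The number of blocks of size exactly k is (#blocks of size ≥ k) − (#blocks of size ≥ k + 1), so the partition is: 3 block(s) of size 1, 1 block(s) of size 2.
In nonincreasing order the block sizes are [2, 1, 1, 1].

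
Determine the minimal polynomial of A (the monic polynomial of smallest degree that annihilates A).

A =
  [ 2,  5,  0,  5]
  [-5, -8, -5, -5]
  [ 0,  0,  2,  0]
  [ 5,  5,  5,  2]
x^2 + x - 6

The characteristic polynomial is χ_A(x) = (x - 2)^2*(x + 3)^2, so the eigenvalues are known. The minimal polynomial is
  m_A(x) = Π_λ (x − λ)^{k_λ}
where k_λ is the size of the *largest* Jordan block for λ (equivalently, the smallest k with (A − λI)^k v = 0 for every generalised eigenvector v of λ).

  λ = -3: largest Jordan block has size 1, contributing (x + 3)
  λ = 2: largest Jordan block has size 1, contributing (x − 2)

So m_A(x) = (x - 2)*(x + 3) = x^2 + x - 6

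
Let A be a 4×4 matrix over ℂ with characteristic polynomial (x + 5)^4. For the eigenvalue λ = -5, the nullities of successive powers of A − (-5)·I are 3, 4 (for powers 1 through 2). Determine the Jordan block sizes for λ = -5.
Block sizes for λ = -5: [2, 1, 1]

From the dimensions of kernels of powers, the number of Jordan blocks of size at least j is d_j − d_{j−1} where d_j = dim ker(N^j) (with d_0 = 0). Computing the differences gives [3, 1].
The number of blocks of size exactly k is (#blocks of size ≥ k) − (#blocks of size ≥ k + 1), so the partition is: 2 block(s) of size 1, 1 block(s) of size 2.
In nonincreasing order the block sizes are [2, 1, 1].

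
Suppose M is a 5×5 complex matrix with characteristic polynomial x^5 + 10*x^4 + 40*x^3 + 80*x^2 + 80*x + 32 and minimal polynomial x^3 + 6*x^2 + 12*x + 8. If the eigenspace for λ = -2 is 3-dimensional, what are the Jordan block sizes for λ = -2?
Block sizes for λ = -2: [3, 1, 1]

Step 1 — from the characteristic polynomial, algebraic multiplicity of λ = -2 is 5. From dim ker(M − (-2)·I) = 3, there are exactly 3 Jordan blocks for λ = -2.
Step 2 — from the minimal polynomial, the factor (x + 2)^3 tells us the largest block for λ = -2 has size 3.
Step 3 — with total size 5, 3 blocks, and largest block 3, the block sizes (in nonincreasing order) are [3, 1, 1].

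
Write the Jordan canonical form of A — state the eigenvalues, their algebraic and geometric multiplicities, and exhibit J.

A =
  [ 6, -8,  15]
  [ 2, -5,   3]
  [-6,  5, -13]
J_3(-4)

The characteristic polynomial is
  det(x·I − A) = x^3 + 12*x^2 + 48*x + 64 = (x + 4)^3

Eigenvalues and multiplicities (the geometric multiplicity of λ is n − rank(A − λI), which equals the number of Jordan blocks for λ):
  λ = -4: algebraic multiplicity = 3, geometric multiplicity = 1

Determining the block sizes for each eigenvalue:
  λ = -4: one block (gm = 1), so the single block has size am = 3 → block sizes [3]

Assembling the blocks gives a Jordan form
J =
  [-4,  1,  0]
  [ 0, -4,  1]
  [ 0,  0, -4]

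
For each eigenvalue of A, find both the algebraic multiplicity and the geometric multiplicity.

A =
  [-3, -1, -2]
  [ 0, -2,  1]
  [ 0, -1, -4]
λ = -3: alg = 3, geom = 1

Step 1 — factor the characteristic polynomial to read off the algebraic multiplicities:
  χ_A(x) = (x + 3)^3

Step 2 — compute geometric multiplicities via the rank-nullity identity g(λ) = n − rank(A − λI):
  rank(A − (-3)·I) = 2, so dim ker(A − (-3)·I) = n − 2 = 1

Summary:
  λ = -3: algebraic multiplicity = 3, geometric multiplicity = 1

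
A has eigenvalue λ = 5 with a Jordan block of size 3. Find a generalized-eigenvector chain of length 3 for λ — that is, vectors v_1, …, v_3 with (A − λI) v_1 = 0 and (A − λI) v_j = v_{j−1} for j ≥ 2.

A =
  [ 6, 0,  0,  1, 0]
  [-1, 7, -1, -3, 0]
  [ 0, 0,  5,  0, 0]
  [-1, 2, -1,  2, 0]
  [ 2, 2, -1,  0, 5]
A Jordan chain for λ = 5 of length 3:
v_1 = (2, -2, 0, -2, 4)ᵀ
v_2 = (0, 2, 0, 2, 2)ᵀ
v_3 = (0, 1, 0, 0, 0)ᵀ

Let N = A − (5)·I. We want v_3 with N^3 v_3 = 0 but N^2 v_3 ≠ 0; then v_{j-1} := N · v_j for j = 3, …, 2.

Pick v_3 = (0, 1, 0, 0, 0)ᵀ.
Then v_2 = N · v_3 = (0, 2, 0, 2, 2)ᵀ.
Then v_1 = N · v_2 = (2, -2, 0, -2, 4)ᵀ.

Sanity check: (A − (5)·I) v_1 = (0, 0, 0, 0, 0)ᵀ = 0. ✓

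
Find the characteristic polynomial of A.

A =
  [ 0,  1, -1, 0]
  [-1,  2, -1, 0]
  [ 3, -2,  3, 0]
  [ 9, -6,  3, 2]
x^4 - 7*x^3 + 18*x^2 - 20*x + 8

Expanding det(x·I − A) (e.g. by cofactor expansion or by noting that A is similar to its Jordan form J, which has the same characteristic polynomial as A) gives
  χ_A(x) = x^4 - 7*x^3 + 18*x^2 - 20*x + 8
which factors as (x - 2)^3*(x - 1). The eigenvalues (with algebraic multiplicities) are λ = 1 with multiplicity 1, λ = 2 with multiplicity 3.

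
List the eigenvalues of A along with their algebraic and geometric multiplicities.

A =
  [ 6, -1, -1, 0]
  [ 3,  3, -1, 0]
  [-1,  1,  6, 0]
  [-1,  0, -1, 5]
λ = 5: alg = 4, geom = 2

Step 1 — factor the characteristic polynomial to read off the algebraic multiplicities:
  χ_A(x) = (x - 5)^4

Step 2 — compute geometric multiplicities via the rank-nullity identity g(λ) = n − rank(A − λI):
  rank(A − (5)·I) = 2, so dim ker(A − (5)·I) = n − 2 = 2

Summary:
  λ = 5: algebraic multiplicity = 4, geometric multiplicity = 2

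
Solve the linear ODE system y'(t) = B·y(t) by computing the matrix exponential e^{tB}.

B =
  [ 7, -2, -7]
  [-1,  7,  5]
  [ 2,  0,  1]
e^{tB} =
  [-4*t^2*exp(5*t) + 2*t*exp(5*t) + exp(5*t), -4*t^2*exp(5*t) - 2*t*exp(5*t), 2*t^2*exp(5*t) - 7*t*exp(5*t)]
  [3*t^2*exp(5*t) - t*exp(5*t), 3*t^2*exp(5*t) + 2*t*exp(5*t) + exp(5*t), -3*t^2*exp(5*t)/2 + 5*t*exp(5*t)]
  [-2*t^2*exp(5*t) + 2*t*exp(5*t), -2*t^2*exp(5*t), t^2*exp(5*t) - 4*t*exp(5*t) + exp(5*t)]

Strategy: write B = P · J · P⁻¹ where J is a Jordan canonical form, so e^{tB} = P · e^{tJ} · P⁻¹, and e^{tJ} can be computed block-by-block.

B has Jordan form
J =
  [5, 1, 0]
  [0, 5, 1]
  [0, 0, 5]
(up to reordering of blocks).

Per-block formulas:
  For a 3×3 Jordan block J_3(5): exp(t · J_3(5)) = e^(5t)·(I + t·N + (t^2/2)·N^2), where N is the 3×3 nilpotent shift.

After assembling e^{tJ} and conjugating by P, we get:

e^{tB} =
  [-4*t^2*exp(5*t) + 2*t*exp(5*t) + exp(5*t), -4*t^2*exp(5*t) - 2*t*exp(5*t), 2*t^2*exp(5*t) - 7*t*exp(5*t)]
  [3*t^2*exp(5*t) - t*exp(5*t), 3*t^2*exp(5*t) + 2*t*exp(5*t) + exp(5*t), -3*t^2*exp(5*t)/2 + 5*t*exp(5*t)]
  [-2*t^2*exp(5*t) + 2*t*exp(5*t), -2*t^2*exp(5*t), t^2*exp(5*t) - 4*t*exp(5*t) + exp(5*t)]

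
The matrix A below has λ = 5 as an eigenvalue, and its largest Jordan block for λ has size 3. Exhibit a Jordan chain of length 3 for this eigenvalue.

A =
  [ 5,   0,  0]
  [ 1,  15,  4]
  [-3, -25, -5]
A Jordan chain for λ = 5 of length 3:
v_1 = (0, -2, 5)ᵀ
v_2 = (0, 1, -3)ᵀ
v_3 = (1, 0, 0)ᵀ

Let N = A − (5)·I. We want v_3 with N^3 v_3 = 0 but N^2 v_3 ≠ 0; then v_{j-1} := N · v_j for j = 3, …, 2.

Pick v_3 = (1, 0, 0)ᵀ.
Then v_2 = N · v_3 = (0, 1, -3)ᵀ.
Then v_1 = N · v_2 = (0, -2, 5)ᵀ.

Sanity check: (A − (5)·I) v_1 = (0, 0, 0)ᵀ = 0. ✓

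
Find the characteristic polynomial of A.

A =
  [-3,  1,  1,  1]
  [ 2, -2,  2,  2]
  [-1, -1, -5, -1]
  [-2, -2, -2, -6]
x^4 + 16*x^3 + 96*x^2 + 256*x + 256

Expanding det(x·I − A) (e.g. by cofactor expansion or by noting that A is similar to its Jordan form J, which has the same characteristic polynomial as A) gives
  χ_A(x) = x^4 + 16*x^3 + 96*x^2 + 256*x + 256
which factors as (x + 4)^4. The eigenvalues (with algebraic multiplicities) are λ = -4 with multiplicity 4.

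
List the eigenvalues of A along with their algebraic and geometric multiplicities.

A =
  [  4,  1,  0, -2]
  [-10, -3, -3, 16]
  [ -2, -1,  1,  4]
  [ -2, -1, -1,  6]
λ = 2: alg = 4, geom = 2

Step 1 — factor the characteristic polynomial to read off the algebraic multiplicities:
  χ_A(x) = (x - 2)^4

Step 2 — compute geometric multiplicities via the rank-nullity identity g(λ) = n − rank(A − λI):
  rank(A − (2)·I) = 2, so dim ker(A − (2)·I) = n − 2 = 2

Summary:
  λ = 2: algebraic multiplicity = 4, geometric multiplicity = 2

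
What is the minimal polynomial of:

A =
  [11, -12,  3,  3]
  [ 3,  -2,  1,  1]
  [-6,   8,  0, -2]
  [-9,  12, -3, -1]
x^2 - 4*x + 4

The characteristic polynomial is χ_A(x) = (x - 2)^4, so the eigenvalues are known. The minimal polynomial is
  m_A(x) = Π_λ (x − λ)^{k_λ}
where k_λ is the size of the *largest* Jordan block for λ (equivalently, the smallest k with (A − λI)^k v = 0 for every generalised eigenvector v of λ).

  λ = 2: largest Jordan block has size 2, contributing (x − 2)^2

So m_A(x) = (x - 2)^2 = x^2 - 4*x + 4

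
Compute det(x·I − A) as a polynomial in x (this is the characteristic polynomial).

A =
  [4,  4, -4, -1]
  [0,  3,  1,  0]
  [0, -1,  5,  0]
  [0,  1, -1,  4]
x^4 - 16*x^3 + 96*x^2 - 256*x + 256

Expanding det(x·I − A) (e.g. by cofactor expansion or by noting that A is similar to its Jordan form J, which has the same characteristic polynomial as A) gives
  χ_A(x) = x^4 - 16*x^3 + 96*x^2 - 256*x + 256
which factors as (x - 4)^4. The eigenvalues (with algebraic multiplicities) are λ = 4 with multiplicity 4.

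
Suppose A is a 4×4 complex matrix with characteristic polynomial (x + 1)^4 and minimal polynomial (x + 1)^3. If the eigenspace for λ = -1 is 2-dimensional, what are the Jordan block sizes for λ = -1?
Block sizes for λ = -1: [3, 1]

Step 1 — from the characteristic polynomial, algebraic multiplicity of λ = -1 is 4. From dim ker(A − (-1)·I) = 2, there are exactly 2 Jordan blocks for λ = -1.
Step 2 — from the minimal polynomial, the factor (x + 1)^3 tells us the largest block for λ = -1 has size 3.
Step 3 — with total size 4, 2 blocks, and largest block 3, the block sizes (in nonincreasing order) are [3, 1].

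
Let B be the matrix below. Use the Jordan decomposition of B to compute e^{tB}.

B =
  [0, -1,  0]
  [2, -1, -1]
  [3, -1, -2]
e^{tB} =
  [-t^2*exp(-t)/2 + t*exp(-t) + exp(-t), -t^2*exp(-t)/2 - t*exp(-t), t^2*exp(-t)/2]
  [-t^2*exp(-t)/2 + 2*t*exp(-t), -t^2*exp(-t)/2 + exp(-t), t^2*exp(-t)/2 - t*exp(-t)]
  [-t^2*exp(-t) + 3*t*exp(-t), -t^2*exp(-t) - t*exp(-t), t^2*exp(-t) - t*exp(-t) + exp(-t)]

Strategy: write B = P · J · P⁻¹ where J is a Jordan canonical form, so e^{tB} = P · e^{tJ} · P⁻¹, and e^{tJ} can be computed block-by-block.

B has Jordan form
J =
  [-1,  1,  0]
  [ 0, -1,  1]
  [ 0,  0, -1]
(up to reordering of blocks).

Per-block formulas:
  For a 3×3 Jordan block J_3(-1): exp(t · J_3(-1)) = e^(-1t)·(I + t·N + (t^2/2)·N^2), where N is the 3×3 nilpotent shift.

After assembling e^{tJ} and conjugating by P, we get:

e^{tB} =
  [-t^2*exp(-t)/2 + t*exp(-t) + exp(-t), -t^2*exp(-t)/2 - t*exp(-t), t^2*exp(-t)/2]
  [-t^2*exp(-t)/2 + 2*t*exp(-t), -t^2*exp(-t)/2 + exp(-t), t^2*exp(-t)/2 - t*exp(-t)]
  [-t^2*exp(-t) + 3*t*exp(-t), -t^2*exp(-t) - t*exp(-t), t^2*exp(-t) - t*exp(-t) + exp(-t)]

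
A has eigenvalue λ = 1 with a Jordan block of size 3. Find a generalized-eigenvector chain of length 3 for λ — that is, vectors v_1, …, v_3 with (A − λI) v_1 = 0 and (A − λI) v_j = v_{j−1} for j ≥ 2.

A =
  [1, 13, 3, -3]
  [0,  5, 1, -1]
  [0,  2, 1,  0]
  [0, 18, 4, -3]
A Jordan chain for λ = 1 of length 3:
v_1 = (4, 0, 8, 8)ᵀ
v_2 = (13, 4, 2, 18)ᵀ
v_3 = (0, 1, 0, 0)ᵀ

Let N = A − (1)·I. We want v_3 with N^3 v_3 = 0 but N^2 v_3 ≠ 0; then v_{j-1} := N · v_j for j = 3, …, 2.

Pick v_3 = (0, 1, 0, 0)ᵀ.
Then v_2 = N · v_3 = (13, 4, 2, 18)ᵀ.
Then v_1 = N · v_2 = (4, 0, 8, 8)ᵀ.

Sanity check: (A − (1)·I) v_1 = (0, 0, 0, 0)ᵀ = 0. ✓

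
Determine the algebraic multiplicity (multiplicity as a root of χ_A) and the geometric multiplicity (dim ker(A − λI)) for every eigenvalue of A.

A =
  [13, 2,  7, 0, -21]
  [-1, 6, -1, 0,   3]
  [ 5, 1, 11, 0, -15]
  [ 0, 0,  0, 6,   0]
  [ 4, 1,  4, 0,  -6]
λ = 6: alg = 5, geom = 3

Step 1 — factor the characteristic polynomial to read off the algebraic multiplicities:
  χ_A(x) = (x - 6)^5

Step 2 — compute geometric multiplicities via the rank-nullity identity g(λ) = n − rank(A − λI):
  rank(A − (6)·I) = 2, so dim ker(A − (6)·I) = n − 2 = 3

Summary:
  λ = 6: algebraic multiplicity = 5, geometric multiplicity = 3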